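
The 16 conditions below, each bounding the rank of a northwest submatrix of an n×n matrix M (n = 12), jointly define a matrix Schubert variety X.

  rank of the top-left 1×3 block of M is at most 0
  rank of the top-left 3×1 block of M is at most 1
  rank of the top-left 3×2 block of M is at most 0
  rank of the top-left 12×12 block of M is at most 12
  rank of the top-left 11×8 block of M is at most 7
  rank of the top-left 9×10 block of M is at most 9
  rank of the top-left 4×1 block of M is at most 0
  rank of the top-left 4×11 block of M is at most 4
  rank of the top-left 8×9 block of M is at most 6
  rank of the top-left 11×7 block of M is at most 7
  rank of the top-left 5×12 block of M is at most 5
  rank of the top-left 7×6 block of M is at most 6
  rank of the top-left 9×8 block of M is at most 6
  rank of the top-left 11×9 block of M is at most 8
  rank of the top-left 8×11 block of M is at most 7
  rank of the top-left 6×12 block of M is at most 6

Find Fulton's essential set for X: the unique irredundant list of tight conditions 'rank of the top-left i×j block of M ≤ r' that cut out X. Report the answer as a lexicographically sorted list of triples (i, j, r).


The tightest implied rank at each (i,j), from the 16 conditions:

  R[1]: 0, 0, 0, 1, 1, 1, 1, 1, 1, 1, 1, 1
  R[2]: 0, 0, 1, 2, 2, 2, 2, 2, 2, 2, 2, 2
  R[3]: 0, 0, 1, 2, 3, 3, 3, 3, 3, 3, 3, 3
  R[4]: 0, 1, 2, 3, 4, 4, 4, 4, 4, 4, 4, 4
  R[5]: 1, 2, 3, 4, 5, 5, 5, 5, 5, 5, 5, 5
  R[6]: 1, 2, 3, 4, 5, 6, 6, 6, 6, 6, 6, 6
  R[7]: 1, 2, 3, 4, 5, 6, 6, 6, 6, 7, 7, 7
  R[8]: 1, 2, 3, 4, 5, 6, 6, 6, 6, 7, 7, 8
  R[9]: 1, 2, 3, 4, 5, 6, 6, 6, 7, 8, 8, 9
  R[10]: 1, 2, 3, 4, 5, 6, 7, 7, 8, 9, 9, 10
  R[11]: 1, 2, 3, 4, 5, 6, 7, 7, 8, 9, 10, 11
  R[12]: 1, 2, 3, 4, 5, 6, 7, 8, 9, 10, 11, 12

so w = (4, 3, 5, 2, 1, 6, 10, 12, 9, 7, 11, 8).

7 SE-corners of the 18-cell Rothe diagram give Ess(w):

[(1, 3, 0), (3, 2, 0), (4, 1, 0), (8, 9, 6), (8, 11, 7), (9, 8, 6), (11, 8, 7)]


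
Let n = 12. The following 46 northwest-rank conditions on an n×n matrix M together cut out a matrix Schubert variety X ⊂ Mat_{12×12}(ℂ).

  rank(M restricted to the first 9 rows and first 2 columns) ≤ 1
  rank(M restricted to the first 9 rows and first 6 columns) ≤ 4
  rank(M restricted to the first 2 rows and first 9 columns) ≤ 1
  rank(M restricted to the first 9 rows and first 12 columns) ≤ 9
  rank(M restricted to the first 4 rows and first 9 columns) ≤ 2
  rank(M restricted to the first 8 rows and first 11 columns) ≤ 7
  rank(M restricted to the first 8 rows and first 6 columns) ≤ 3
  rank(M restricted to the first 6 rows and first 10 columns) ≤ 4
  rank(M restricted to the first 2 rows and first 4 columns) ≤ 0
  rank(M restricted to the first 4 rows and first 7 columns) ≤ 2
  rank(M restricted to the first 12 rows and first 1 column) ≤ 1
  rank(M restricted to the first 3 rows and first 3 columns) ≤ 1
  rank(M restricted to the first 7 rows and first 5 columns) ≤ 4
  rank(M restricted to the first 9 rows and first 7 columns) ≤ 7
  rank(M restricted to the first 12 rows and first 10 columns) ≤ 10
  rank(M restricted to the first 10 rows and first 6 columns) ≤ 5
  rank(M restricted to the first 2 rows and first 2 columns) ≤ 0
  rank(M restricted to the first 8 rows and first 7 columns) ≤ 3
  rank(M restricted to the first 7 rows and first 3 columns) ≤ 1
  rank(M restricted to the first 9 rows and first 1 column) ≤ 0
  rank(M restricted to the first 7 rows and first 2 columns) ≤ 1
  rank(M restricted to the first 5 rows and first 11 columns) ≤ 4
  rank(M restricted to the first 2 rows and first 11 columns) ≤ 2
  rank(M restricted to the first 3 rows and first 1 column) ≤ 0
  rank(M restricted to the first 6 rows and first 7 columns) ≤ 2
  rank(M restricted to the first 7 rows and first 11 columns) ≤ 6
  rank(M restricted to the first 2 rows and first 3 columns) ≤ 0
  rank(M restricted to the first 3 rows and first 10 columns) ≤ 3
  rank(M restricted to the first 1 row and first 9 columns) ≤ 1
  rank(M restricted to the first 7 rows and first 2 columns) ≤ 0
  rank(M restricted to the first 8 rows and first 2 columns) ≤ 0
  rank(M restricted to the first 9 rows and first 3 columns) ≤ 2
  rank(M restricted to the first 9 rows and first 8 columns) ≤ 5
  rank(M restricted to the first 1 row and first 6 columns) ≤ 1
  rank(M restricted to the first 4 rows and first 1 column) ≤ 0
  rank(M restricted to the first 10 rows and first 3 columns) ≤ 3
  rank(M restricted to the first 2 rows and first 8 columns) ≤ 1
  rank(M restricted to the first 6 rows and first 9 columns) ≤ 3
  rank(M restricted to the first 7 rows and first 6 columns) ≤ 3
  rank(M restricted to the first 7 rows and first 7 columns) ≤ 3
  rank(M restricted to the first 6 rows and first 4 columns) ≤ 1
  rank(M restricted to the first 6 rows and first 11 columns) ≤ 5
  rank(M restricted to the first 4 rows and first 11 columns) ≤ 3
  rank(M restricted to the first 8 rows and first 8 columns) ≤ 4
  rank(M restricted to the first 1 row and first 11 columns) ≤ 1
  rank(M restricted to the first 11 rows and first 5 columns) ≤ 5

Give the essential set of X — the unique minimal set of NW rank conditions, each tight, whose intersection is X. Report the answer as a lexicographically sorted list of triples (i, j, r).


Rank table r_w(12×12) implied by the 46 constraints:

  R[1]: 0  0  0  0  1  1  1  1  1  1  1  1
  R[2]: 0  0  0  0  1  1  1  1  1  2  2  2
  R[3]: 0  0  1  1  2  2  2  2  2  3  3  3
  R[4]: 0  0  1  1  2  2  2  2  2  3  3  4
  R[5]: 0  0  1  1  2  2  2  3  3  4  4  5
  R[6]: 0  0  1  1  2  2  2  3  3  4  5  6
  R[7]: 0  0  1  2  3  3  3  4  4  5  6  7
  R[8]: 0  0  1  2  3  3  3  4  5  6  7  8
  R[9]: 0  1  2  3  4  4  4  5  6  7  8  9
  R[10]: 1  2  3  4  5  5  5  6  7  8  9  10
  R[11]: 1  2  3  4  5  6  6  7  8  9  10  11
  R[12]: 1  2  3  4  5  6  7  8  9  10  11  12

second differences of R give the permutation w = (5, 10, 3, 12, 8, 11, 4, 9, 2, 1, 6, 7).

D(w) has 40 cells with 10 SE-corners; essential set:

[(2, 4, 0), (2, 9, 1), (4, 9, 2), (4, 11, 3), (6, 4, 1), (6, 7, 2), (6, 9, 3), (8, 2, 0), (8, 7, 3), (9, 1, 0)]


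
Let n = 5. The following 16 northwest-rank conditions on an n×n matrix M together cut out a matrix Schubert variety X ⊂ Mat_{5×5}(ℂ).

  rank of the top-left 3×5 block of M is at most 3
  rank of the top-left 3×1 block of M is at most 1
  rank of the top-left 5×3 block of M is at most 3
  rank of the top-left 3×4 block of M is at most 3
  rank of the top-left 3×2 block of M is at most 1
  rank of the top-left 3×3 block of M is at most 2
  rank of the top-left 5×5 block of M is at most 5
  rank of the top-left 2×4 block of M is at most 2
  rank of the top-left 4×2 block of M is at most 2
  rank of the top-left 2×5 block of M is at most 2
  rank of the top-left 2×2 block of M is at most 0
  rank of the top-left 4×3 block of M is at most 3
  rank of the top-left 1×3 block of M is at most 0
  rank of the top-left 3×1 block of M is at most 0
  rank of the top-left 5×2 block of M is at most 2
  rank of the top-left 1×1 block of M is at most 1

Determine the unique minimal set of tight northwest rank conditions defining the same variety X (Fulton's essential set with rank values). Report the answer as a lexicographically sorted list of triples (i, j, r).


Computing R[i][j] = min implied NW-rank bound (n=5, 16 conditions):

  R[1]: 0, 0, 0, 1, 1
  R[2]: 0, 0, 1, 2, 2
  R[3]: 0, 1, 2, 3, 3
  R[4]: 1, 2, 3, 4, 4
  R[5]: 1, 2, 3, 4, 5

second differences of R give the permutation w = (4, 3, 2, 1, 5).

3 SE-corners of the 6-cell Rothe diagram give Ess(w):

[(1, 3, 0), (2, 2, 0), (3, 1, 0)]


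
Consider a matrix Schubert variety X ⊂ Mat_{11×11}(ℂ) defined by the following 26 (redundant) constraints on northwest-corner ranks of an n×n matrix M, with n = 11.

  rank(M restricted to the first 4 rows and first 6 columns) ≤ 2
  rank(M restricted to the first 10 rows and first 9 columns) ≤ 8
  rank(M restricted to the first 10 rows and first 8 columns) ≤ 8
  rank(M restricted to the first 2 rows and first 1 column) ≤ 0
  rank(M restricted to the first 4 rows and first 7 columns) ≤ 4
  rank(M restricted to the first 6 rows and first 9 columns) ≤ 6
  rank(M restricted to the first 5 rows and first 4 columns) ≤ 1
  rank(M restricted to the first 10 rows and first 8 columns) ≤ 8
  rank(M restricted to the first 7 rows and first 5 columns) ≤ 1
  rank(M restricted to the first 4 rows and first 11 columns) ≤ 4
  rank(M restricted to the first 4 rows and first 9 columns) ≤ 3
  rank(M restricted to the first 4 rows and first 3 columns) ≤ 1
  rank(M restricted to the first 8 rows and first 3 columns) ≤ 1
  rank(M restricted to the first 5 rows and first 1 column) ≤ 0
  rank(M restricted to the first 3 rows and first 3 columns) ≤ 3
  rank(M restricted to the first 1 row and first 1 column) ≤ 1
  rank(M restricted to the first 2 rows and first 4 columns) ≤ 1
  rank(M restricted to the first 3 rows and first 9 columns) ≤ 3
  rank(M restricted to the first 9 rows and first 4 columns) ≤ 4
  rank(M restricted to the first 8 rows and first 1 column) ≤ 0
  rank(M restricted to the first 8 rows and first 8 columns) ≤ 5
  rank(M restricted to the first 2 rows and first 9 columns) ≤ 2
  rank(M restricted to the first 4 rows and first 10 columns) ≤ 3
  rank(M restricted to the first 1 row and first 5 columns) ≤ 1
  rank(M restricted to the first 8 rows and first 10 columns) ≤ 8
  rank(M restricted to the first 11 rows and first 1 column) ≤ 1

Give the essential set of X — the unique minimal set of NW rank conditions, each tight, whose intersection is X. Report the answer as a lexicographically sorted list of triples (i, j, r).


Computing R[i][j] = min implied NW-rank bound (n=11, 26 conditions):

  row 1: 0 | 1 | 1 | 1 | 1 | 1 | 1 | 1 | 1 | 1 | 1
  row 2: 0 | 1 | 1 | 1 | 1 | 2 | 2 | 2 | 2 | 2 | 2
  row 3: 0 | 1 | 1 | 1 | 1 | 2 | 3 | 3 | 3 | 3 | 3
  row 4: 0 | 1 | 1 | 1 | 1 | 2 | 3 | 3 | 3 | 3 | 4
  row 5: 0 | 1 | 1 | 1 | 1 | 2 | 3 | 4 | 4 | 4 | 5
  row 6: 0 | 1 | 1 | 1 | 1 | 2 | 3 | 4 | 5 | 5 | 6
  row 7: 0 | 1 | 1 | 1 | 1 | 2 | 3 | 4 | 5 | 6 | 7
  row 8: 0 | 1 | 1 | 2 | 2 | 3 | 4 | 5 | 6 | 7 | 8
  row 9: 1 | 2 | 2 | 3 | 3 | 4 | 5 | 6 | 7 | 8 | 9
  row 10: 1 | 2 | 3 | 4 | 4 | 5 | 6 | 7 | 8 | 9 | 10
  row 11: 1 | 2 | 3 | 4 | 5 | 6 | 7 | 8 | 9 | 10 | 11

the unique w with this rank table is (2, 6, 7, 11, 8, 9, 10, 4, 1, 3, 5).

ℓ(w)=30; the 4 essential cells (i,j,r):

[(4, 10, 3), (7, 5, 1), (8, 1, 0), (8, 3, 1)]


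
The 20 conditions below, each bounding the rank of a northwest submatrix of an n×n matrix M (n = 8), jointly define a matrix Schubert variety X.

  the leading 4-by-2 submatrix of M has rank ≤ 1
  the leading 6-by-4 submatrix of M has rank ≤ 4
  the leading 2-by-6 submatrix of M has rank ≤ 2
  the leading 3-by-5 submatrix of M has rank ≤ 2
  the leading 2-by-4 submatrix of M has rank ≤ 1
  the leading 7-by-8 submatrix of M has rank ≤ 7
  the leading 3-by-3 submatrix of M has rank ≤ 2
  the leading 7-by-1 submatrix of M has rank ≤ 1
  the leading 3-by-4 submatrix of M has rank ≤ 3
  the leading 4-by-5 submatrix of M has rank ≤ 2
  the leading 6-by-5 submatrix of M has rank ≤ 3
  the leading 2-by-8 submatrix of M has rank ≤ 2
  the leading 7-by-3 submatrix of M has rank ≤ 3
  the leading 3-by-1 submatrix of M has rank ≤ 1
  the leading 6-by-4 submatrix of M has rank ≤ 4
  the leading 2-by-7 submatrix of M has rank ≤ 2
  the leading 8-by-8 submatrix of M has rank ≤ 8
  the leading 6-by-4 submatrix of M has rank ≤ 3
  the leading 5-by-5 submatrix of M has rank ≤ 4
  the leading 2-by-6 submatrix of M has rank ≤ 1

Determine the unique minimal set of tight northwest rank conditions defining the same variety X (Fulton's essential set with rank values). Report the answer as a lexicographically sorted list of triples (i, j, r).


Computing R[i][j] = min implied NW-rank bound (n=8, 20 conditions):

  1 | 1 | 1 | 1 | 1 | 1 | 1 | 1
  1 | 1 | 1 | 1 | 1 | 1 | 2 | 2
  1 | 1 | 2 | 2 | 2 | 2 | 3 | 3
  1 | 1 | 2 | 2 | 2 | 3 | 4 | 4
  1 | 2 | 3 | 3 | 3 | 4 | 5 | 5
  1 | 2 | 3 | 3 | 3 | 4 | 5 | 6
  1 | 2 | 3 | 4 | 4 | 5 | 6 | 7
  1 | 2 | 3 | 4 | 5 | 6 | 7 | 8

giving w = (1, 7, 3, 6, 2, 8, 4, 5) via Δ²R.

|D(w)|=11, |Ess(w)|=4:

[(2, 6, 1), (4, 2, 1), (4, 5, 2), (6, 5, 3)]


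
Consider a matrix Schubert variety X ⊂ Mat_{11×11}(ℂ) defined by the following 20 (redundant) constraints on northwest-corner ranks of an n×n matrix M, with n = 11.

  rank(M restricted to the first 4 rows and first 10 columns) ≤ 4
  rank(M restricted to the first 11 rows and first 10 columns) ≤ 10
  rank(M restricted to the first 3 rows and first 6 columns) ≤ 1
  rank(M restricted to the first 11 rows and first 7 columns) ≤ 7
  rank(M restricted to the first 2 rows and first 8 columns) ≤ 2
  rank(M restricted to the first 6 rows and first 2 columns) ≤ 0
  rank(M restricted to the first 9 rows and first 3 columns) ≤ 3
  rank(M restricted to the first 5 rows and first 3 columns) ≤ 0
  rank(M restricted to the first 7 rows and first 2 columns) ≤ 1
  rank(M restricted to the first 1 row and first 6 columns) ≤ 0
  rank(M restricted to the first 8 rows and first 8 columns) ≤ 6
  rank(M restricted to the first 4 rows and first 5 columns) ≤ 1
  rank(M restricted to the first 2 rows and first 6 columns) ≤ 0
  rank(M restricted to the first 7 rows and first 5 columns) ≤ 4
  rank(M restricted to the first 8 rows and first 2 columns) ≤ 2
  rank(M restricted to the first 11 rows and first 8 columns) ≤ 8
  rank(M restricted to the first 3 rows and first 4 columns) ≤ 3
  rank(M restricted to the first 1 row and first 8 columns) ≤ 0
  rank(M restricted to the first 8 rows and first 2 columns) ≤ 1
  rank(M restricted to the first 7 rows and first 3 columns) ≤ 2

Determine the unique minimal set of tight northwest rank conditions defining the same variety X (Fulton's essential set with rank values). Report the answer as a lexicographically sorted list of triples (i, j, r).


Rank table r_w(11×11) implied by the 20 constraints:

  R[1]: 0  0  0  0  0  0  0  0  1  1  1
  R[2]: 0  0  0  0  0  0  1  1  2  2  2
  R[3]: 0  0  0  1  1  1  2  2  3  3  3
  R[4]: 0  0  0  1  1  2  3  3  4  4  4
  R[5]: 0  0  0  1  2  3  4  4  5  5  5
  R[6]: 0  0  1  2  3  4  5  5  6  6  6
  R[7]: 1  1  2  3  4  5  6  6  7  7  7
  R[8]: 1  1  2  3  4  5  6  6  7  8  8
  R[9]: 1  2  3  4  5  6  7  7  8  9  9
  R[10]: 1  2  3  4  5  6  7  8  9  10  10
  R[11]: 1  2  3  4  5  6  7  8  9  10  11

second differences of R give the permutation w = (9, 7, 4, 6, 5, 3, 1, 10, 2, 8, 11).

|D(w)|=28, |Ess(w)|=7:

[(1, 8, 0), (2, 6, 0), (4, 5, 1), (5, 3, 0), (6, 2, 0), (8, 2, 1), (8, 8, 6)]


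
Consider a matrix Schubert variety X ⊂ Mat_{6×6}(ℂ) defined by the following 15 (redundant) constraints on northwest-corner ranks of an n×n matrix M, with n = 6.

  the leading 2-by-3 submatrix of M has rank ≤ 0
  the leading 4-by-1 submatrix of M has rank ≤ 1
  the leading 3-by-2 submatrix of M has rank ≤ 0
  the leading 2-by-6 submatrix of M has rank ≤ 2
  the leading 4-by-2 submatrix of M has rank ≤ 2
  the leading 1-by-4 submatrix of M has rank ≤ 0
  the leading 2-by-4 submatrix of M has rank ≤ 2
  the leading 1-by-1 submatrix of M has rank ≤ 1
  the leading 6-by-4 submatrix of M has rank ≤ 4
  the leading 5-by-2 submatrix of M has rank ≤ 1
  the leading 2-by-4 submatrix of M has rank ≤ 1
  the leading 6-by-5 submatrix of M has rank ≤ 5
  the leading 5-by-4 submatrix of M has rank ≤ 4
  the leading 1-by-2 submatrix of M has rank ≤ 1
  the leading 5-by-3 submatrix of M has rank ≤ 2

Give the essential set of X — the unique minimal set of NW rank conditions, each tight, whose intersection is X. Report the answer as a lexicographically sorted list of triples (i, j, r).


Propagating the 15 rank bounds to every northwest block:

  0, 0, 0, 0, 1, 1
  0, 0, 0, 1, 2, 2
  0, 0, 1, 2, 3, 3
  1, 1, 2, 3, 4, 4
  1, 1, 2, 3, 4, 5
  1, 2, 3, 4, 5, 6

giving w = (5, 4, 3, 1, 6, 2) via Δ²R.

4 SE-corners of the 10-cell Rothe diagram give Ess(w):

[(1, 4, 0), (2, 3, 0), (3, 2, 0), (5, 2, 1)]


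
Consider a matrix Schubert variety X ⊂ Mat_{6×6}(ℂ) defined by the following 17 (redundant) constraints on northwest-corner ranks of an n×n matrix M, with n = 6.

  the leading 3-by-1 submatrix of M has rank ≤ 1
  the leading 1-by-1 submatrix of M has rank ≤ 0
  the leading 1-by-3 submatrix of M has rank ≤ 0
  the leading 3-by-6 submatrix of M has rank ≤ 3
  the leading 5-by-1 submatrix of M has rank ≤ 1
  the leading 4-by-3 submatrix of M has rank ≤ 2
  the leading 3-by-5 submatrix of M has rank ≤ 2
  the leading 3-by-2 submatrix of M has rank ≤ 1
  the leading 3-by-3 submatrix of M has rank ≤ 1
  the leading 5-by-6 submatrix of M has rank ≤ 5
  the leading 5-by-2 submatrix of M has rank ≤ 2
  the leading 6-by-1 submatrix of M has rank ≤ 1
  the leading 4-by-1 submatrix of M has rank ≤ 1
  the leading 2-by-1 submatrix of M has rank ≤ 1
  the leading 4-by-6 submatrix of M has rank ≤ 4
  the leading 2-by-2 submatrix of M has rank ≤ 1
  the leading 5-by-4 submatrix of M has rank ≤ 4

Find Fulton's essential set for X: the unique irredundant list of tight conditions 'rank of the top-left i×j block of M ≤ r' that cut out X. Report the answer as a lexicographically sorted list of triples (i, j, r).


Computing R[i][j] = min implied NW-rank bound (n=6, 17 conditions):

  R[1]: 0 | 0 | 0 | 1 | 1 | 1
  R[2]: 1 | 1 | 1 | 2 | 2 | 2
  R[3]: 1 | 1 | 1 | 2 | 2 | 3
  R[4]: 1 | 2 | 2 | 3 | 3 | 4
  R[5]: 1 | 2 | 3 | 4 | 4 | 5
  R[6]: 1 | 2 | 3 | 4 | 5 | 6

the unique w with this rank table is (4, 1, 6, 2, 3, 5).

D(w) has 6 cells with 3 SE-corners; essential set:

[(1, 3, 0), (3, 3, 1), (3, 5, 2)]


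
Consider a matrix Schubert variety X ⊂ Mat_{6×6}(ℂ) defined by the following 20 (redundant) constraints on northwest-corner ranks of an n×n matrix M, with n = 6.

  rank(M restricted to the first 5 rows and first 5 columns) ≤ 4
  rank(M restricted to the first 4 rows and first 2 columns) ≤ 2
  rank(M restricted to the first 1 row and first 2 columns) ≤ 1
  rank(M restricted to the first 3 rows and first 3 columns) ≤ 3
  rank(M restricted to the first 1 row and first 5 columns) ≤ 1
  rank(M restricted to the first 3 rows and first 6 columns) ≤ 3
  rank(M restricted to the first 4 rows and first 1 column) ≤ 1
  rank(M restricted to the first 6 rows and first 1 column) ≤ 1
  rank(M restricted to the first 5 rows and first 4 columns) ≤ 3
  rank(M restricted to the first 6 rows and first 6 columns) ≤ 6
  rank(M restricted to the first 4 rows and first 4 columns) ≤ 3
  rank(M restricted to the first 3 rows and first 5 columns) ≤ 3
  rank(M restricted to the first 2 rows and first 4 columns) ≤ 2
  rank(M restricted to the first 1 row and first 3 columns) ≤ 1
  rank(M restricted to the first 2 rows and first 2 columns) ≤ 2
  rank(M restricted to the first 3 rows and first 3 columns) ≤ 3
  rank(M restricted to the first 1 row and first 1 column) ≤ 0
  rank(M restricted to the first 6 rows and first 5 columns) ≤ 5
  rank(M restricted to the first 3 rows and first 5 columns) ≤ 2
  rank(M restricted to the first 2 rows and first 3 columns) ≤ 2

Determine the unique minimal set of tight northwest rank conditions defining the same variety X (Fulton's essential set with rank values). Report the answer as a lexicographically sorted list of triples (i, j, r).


Rank table r_w(6×6) implied by the 20 constraints:

  i=1: 0, 1, 1, 1, 1, 1
  i=2: 1, 2, 2, 2, 2, 2
  i=3: 1, 2, 2, 2, 2, 3
  i=4: 1, 2, 3, 3, 3, 4
  i=5: 1, 2, 3, 3, 4, 5
  i=6: 1, 2, 3, 4, 5, 6

so w = (2, 1, 6, 3, 5, 4).

Fulton essential set (3 of the 5 Rothe cells):

[(1, 1, 0), (3, 5, 2), (5, 4, 3)]


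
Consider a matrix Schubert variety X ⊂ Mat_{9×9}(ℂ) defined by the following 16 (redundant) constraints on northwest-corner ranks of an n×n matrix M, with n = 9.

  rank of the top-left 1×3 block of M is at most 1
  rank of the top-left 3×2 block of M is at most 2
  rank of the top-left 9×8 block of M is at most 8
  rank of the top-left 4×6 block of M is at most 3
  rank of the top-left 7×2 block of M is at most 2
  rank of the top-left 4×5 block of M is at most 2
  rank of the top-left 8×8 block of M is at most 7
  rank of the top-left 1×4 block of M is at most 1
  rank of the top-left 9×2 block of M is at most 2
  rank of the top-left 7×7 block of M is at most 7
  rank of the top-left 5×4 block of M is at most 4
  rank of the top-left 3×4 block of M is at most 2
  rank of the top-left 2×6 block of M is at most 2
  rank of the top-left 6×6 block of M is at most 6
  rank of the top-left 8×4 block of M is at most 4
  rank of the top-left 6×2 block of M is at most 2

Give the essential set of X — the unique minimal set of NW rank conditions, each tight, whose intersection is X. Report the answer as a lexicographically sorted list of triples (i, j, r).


Propagating the 16 rank bounds to every northwest block:

  1 1 1 1 1 1 1 1 1
  1 2 2 2 2 2 2 2 2
  1 2 2 2 2 3 3 3 3
  1 2 2 2 2 3 4 4 4
  1 2 3 3 3 4 5 5 5
  1 2 3 4 4 5 6 6 6
  1 2 3 4 5 6 7 7 7
  1 2 3 4 5 6 7 7 8
  1 2 3 4 5 6 7 8 9

the unique w with this rank table is (1, 2, 6, 7, 3, 4, 5, 9, 8).

ℓ(w)=7; the 2 essential cells (i,j,r):

[(4, 5, 2), (8, 8, 7)]


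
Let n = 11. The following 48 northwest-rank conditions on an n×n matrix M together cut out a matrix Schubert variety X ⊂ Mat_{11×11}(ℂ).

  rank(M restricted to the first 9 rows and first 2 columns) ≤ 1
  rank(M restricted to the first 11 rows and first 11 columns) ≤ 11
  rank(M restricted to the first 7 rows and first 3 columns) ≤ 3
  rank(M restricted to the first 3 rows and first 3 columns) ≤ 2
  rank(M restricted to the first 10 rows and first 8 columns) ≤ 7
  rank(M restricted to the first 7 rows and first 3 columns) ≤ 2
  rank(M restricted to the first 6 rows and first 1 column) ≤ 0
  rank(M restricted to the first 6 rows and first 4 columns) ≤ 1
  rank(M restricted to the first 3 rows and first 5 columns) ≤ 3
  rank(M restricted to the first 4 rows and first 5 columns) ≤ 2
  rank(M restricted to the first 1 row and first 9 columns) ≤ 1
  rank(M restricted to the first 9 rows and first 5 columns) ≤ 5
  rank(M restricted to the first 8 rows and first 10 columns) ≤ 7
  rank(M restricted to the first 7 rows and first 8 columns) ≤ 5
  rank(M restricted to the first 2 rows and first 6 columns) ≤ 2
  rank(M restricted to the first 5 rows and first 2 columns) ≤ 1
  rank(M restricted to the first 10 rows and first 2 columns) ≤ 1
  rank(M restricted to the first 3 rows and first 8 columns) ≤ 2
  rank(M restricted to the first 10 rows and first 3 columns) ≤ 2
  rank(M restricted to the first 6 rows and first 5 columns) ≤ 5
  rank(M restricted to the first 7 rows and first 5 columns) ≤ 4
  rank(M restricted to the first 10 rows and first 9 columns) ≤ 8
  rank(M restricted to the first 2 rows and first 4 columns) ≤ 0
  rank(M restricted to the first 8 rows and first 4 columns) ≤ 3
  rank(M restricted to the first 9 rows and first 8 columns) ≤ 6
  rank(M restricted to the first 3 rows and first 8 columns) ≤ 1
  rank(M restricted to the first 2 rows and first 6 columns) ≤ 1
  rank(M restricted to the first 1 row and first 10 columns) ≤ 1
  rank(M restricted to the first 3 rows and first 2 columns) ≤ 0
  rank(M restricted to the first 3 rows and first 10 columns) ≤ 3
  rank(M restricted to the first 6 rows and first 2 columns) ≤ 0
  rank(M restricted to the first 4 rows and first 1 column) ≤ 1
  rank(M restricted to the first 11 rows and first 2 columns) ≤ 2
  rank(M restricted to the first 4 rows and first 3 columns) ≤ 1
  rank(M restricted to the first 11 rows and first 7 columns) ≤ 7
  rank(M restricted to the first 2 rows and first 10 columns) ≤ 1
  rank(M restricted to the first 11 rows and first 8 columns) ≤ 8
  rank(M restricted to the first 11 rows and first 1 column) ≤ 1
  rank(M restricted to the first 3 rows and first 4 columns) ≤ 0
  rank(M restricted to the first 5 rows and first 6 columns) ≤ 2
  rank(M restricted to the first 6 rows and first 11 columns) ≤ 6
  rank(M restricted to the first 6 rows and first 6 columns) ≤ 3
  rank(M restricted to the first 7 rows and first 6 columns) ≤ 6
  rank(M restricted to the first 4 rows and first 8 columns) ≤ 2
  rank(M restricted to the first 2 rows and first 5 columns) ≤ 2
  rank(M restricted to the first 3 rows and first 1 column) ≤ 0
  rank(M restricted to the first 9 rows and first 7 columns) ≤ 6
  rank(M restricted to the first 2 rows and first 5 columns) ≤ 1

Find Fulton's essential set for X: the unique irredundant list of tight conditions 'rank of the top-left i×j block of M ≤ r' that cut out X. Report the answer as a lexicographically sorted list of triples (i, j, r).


Computing R[i][j] = min implied NW-rank bound (n=11, 48 conditions):

  R[1]: 0 0 0 0 1 1 1 1 1 1 1
  R[2]: 0 0 0 0 1 1 1 1 1 1 2
  R[3]: 0 0 0 0 1 1 1 1 2 2 3
  R[4]: 0 0 1 1 2 2 2 2 3 3 4
  R[5]: 0 0 1 1 2 2 3 3 4 4 5
  R[6]: 0 0 1 1 2 3 4 4 5 5 6
  R[7]: 1 1 2 2 3 4 5 5 6 6 7
  R[8]: 1 1 2 3 4 5 6 6 7 7 8
  R[9]: 1 1 2 3 4 5 6 6 7 8 9
  R[10]: 1 1 2 3 4 5 6 7 8 9 10
  R[11]: 1 2 3 4 5 6 7 8 9 10 11

giving w = (5, 11, 9, 3, 7, 6, 1, 4, 10, 8, 2) via Δ²R.

8 SE-corners of the 33-cell Rothe diagram give Ess(w):

[(2, 10, 1), (3, 4, 0), (3, 8, 1), (5, 6, 2), (6, 2, 0), (6, 4, 1), (9, 8, 6), (10, 2, 1)]


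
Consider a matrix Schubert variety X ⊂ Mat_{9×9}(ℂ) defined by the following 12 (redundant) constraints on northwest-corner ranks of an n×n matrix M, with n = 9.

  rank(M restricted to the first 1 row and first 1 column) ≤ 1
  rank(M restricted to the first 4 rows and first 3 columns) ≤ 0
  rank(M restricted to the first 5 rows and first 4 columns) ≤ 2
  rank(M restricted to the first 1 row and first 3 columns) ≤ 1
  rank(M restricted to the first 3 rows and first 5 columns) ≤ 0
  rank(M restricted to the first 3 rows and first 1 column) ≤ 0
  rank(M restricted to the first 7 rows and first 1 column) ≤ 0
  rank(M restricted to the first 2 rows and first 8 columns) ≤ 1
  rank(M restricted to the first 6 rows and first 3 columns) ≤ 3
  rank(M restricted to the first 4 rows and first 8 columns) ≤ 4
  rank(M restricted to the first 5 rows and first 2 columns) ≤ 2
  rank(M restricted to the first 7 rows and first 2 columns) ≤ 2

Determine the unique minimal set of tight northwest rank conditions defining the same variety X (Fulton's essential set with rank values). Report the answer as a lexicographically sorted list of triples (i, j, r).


Recovering R(i,j) via the rank-extension bound from the 12 conditions:

  0 | 0 | 0 | 0 | 0 | 1 | 1 | 1 | 1
  0 | 0 | 0 | 0 | 0 | 1 | 1 | 1 | 2
  0 | 0 | 0 | 0 | 0 | 1 | 2 | 2 | 3
  0 | 0 | 0 | 1 | 1 | 2 | 3 | 3 | 4
  0 | 1 | 1 | 2 | 2 | 3 | 4 | 4 | 5
  0 | 1 | 2 | 3 | 3 | 4 | 5 | 5 | 6
  0 | 1 | 2 | 3 | 4 | 5 | 6 | 6 | 7
  1 | 2 | 3 | 4 | 5 | 6 | 7 | 7 | 8
  1 | 2 | 3 | 4 | 5 | 6 | 7 | 8 | 9

the unique w with this rank table is (6, 9, 7, 4, 2, 3, 5, 1, 8).

4 SE-corners of the 23-cell Rothe diagram give Ess(w):

[(2, 8, 1), (3, 5, 0), (4, 3, 0), (7, 1, 0)]


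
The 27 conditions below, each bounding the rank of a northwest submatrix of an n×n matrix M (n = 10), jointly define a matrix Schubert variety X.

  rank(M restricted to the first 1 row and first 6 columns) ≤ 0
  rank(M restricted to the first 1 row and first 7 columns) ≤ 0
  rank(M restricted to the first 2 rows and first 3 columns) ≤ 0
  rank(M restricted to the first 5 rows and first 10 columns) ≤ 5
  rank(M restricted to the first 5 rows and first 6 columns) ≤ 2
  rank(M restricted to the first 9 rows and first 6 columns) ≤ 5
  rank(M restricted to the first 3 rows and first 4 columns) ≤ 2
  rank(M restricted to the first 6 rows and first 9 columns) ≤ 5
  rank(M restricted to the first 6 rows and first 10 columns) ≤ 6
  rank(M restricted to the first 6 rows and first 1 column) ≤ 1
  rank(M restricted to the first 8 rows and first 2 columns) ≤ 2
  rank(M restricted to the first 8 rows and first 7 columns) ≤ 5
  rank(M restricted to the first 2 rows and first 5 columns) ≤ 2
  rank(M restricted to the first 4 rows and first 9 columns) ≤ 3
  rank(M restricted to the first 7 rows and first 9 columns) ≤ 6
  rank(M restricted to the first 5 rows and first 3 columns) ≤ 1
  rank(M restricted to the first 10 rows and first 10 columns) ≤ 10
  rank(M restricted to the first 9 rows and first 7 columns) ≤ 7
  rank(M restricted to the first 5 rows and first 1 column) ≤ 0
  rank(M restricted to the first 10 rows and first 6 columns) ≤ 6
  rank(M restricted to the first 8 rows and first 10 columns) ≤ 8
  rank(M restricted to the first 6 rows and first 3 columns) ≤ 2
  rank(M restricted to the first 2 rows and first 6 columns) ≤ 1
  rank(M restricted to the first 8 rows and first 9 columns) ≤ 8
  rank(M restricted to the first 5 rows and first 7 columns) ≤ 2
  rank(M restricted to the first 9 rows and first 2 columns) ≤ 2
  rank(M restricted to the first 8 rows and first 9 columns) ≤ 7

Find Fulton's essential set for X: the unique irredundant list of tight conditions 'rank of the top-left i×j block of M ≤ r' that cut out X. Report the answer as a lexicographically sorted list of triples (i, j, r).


Rank table r_w(10×10) implied by the 27 constraints:

  R[1]: 0, 0, 0, 0, 0, 0, 0, 1, 1, 1
  R[2]: 0, 0, 0, 1, 1, 1, 1, 2, 2, 2
  R[3]: 0, 1, 1, 2, 2, 2, 2, 3, 3, 3
  R[4]: 0, 1, 1, 2, 2, 2, 2, 3, 3, 4
  R[5]: 0, 1, 1, 2, 2, 2, 2, 3, 4, 5
  R[6]: 1, 2, 2, 3, 3, 3, 3, 4, 5, 6
  R[7]: 1, 2, 3, 4, 4, 4, 4, 5, 6, 7
  R[8]: 1, 2, 3, 4, 5, 5, 5, 6, 7, 8
  R[9]: 1, 2, 3, 4, 5, 5, 6, 7, 8, 9
  R[10]: 1, 2, 3, 4, 5, 6, 7, 8, 9, 10

so w = (8, 4, 2, 10, 9, 1, 3, 5, 7, 6).

D(w) has 23 cells with 7 SE-corners; essential set:

[(1, 7, 0), (2, 3, 0), (4, 9, 3), (5, 1, 0), (5, 3, 1), (5, 7, 2), (9, 6, 5)]


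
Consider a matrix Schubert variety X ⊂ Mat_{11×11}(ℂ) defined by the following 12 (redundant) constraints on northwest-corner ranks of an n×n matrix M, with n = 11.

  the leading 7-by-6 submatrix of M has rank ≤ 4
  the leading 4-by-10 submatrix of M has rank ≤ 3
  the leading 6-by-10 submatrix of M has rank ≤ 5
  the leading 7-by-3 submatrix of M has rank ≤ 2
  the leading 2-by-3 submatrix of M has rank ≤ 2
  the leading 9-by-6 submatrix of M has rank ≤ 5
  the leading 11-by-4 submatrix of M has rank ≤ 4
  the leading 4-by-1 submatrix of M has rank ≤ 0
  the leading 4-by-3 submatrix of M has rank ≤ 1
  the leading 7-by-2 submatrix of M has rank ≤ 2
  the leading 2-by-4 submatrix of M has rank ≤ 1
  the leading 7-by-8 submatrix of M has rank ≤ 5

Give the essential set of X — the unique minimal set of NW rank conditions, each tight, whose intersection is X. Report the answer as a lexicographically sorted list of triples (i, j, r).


The tightest implied rank at each (i,j), from the 12 conditions:

  0, 1, 1, 1, 1, 1, 1, 1, 1, 1, 1
  0, 1, 1, 1, 2, 2, 2, 2, 2, 2, 2
  0, 1, 1, 2, 3, 3, 3, 3, 3, 3, 3
  0, 1, 1, 2, 3, 3, 3, 3, 3, 3, 4
  1, 2, 2, 3, 4, 4, 4, 4, 4, 4, 5
  1, 2, 2, 3, 4, 4, 5, 5, 5, 5, 6
  1, 2, 2, 3, 4, 4, 5, 5, 6, 6, 7
  1, 2, 3, 4, 5, 5, 6, 6, 7, 7, 8
  1, 2, 3, 4, 5, 5, 6, 7, 8, 8, 9
  1, 2, 3, 4, 5, 6, 7, 8, 9, 9, 10
  1, 2, 3, 4, 5, 6, 7, 8, 9, 10, 11

the unique w with this rank table is (2, 5, 4, 11, 1, 7, 9, 3, 8, 6, 10).

8 SE-corners of the 19-cell Rothe diagram give Ess(w):

[(2, 4, 1), (4, 1, 0), (4, 3, 1), (4, 10, 3), (7, 3, 2), (7, 6, 4), (7, 8, 5), (9, 6, 5)]


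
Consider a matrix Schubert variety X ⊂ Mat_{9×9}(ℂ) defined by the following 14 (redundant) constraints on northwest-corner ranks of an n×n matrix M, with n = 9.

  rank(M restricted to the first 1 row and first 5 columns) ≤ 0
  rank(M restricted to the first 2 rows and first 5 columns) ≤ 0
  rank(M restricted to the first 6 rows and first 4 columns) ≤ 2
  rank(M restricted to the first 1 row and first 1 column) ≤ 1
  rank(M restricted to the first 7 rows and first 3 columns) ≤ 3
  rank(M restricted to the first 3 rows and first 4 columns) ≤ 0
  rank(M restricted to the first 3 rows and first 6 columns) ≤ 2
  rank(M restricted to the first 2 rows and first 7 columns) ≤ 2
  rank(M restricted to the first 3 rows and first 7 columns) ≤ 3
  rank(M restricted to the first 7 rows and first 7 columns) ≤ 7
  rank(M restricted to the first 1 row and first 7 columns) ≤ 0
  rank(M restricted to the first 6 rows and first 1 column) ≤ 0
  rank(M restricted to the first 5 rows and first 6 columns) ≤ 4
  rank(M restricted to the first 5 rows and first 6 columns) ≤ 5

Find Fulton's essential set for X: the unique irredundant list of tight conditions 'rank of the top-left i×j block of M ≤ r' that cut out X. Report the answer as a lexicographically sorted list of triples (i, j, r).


The tightest implied rank at each (i,j), from the 14 conditions:

  R[1]: 0, 0, 0, 0, 0, 0, 0, 1, 1
  R[2]: 0, 0, 0, 0, 0, 1, 1, 2, 2
  R[3]: 0, 0, 0, 0, 1, 2, 2, 3, 3
  R[4]: 0, 1, 1, 1, 2, 3, 3, 4, 4
  R[5]: 0, 1, 2, 2, 3, 4, 4, 5, 5
  R[6]: 0, 1, 2, 2, 3, 4, 5, 6, 6
  R[7]: 1, 2, 3, 3, 4, 5, 6, 7, 7
  R[8]: 1, 2, 3, 4, 5, 6, 7, 8, 8
  R[9]: 1, 2, 3, 4, 5, 6, 7, 8, 9

reading off 1-entries of Δ²R: w = (8, 6, 5, 2, 3, 7, 1, 4, 9).

ℓ(w)=20; the 5 essential cells (i,j,r):

[(1, 7, 0), (2, 5, 0), (3, 4, 0), (6, 1, 0), (6, 4, 2)]


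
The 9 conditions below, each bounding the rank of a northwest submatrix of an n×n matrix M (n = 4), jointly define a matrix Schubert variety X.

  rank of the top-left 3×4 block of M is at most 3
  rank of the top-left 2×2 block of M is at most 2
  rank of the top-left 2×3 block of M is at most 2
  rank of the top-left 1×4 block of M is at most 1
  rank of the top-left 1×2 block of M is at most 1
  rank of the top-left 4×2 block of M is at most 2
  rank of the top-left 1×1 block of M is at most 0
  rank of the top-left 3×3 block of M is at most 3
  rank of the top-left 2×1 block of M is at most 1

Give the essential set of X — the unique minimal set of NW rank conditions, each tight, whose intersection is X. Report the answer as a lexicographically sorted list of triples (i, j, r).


Computing R[i][j] = min implied NW-rank bound (n=4, 9 conditions):

  0  1  1  1
  1  2  2  2
  1  2  3  3
  1  2  3  4

giving w = (2, 1, 3, 4) via Δ²R.

D(w) has 1 cell with 1 SE-corner; essential set:

[(1, 1, 0)]


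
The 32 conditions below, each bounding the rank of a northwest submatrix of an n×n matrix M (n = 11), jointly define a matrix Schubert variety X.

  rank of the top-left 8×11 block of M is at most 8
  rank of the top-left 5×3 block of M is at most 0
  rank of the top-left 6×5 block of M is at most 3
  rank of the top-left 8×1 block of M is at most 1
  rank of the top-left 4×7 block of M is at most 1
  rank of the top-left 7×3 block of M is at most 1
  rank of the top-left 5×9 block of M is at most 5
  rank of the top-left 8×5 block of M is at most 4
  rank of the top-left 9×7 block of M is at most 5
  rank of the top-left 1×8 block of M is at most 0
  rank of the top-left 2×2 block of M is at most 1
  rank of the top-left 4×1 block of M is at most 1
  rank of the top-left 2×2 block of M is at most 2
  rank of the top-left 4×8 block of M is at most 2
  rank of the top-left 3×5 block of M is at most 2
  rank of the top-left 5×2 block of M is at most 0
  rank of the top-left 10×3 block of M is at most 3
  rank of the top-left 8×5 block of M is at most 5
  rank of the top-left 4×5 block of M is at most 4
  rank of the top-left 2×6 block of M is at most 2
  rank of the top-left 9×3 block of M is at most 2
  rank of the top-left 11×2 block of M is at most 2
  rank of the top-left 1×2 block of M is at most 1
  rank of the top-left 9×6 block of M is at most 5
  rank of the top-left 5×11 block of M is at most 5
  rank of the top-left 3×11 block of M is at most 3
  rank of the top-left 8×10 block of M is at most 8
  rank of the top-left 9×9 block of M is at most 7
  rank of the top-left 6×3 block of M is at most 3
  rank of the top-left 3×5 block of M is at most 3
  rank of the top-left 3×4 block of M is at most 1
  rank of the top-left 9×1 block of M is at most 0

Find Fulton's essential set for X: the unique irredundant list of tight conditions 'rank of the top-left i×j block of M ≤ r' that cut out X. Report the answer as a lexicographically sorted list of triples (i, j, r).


Computing R[i][j] = min implied NW-rank bound (n=11, 32 conditions):

  R[1]: 0 0 0 0 0 0 0 0 1 1 1
  R[2]: 0 0 0 1 1 1 1 1 2 2 2
  R[3]: 0 0 0 1 1 1 1 2 3 3 3
  R[4]: 0 0 0 1 1 1 1 2 3 4 4
  R[5]: 0 0 0 1 2 2 2 3 4 5 5
  R[6]: 0 1 1 2 3 3 3 4 5 6 6
  R[7]: 0 1 1 2 3 4 4 5 6 7 7
  R[8]: 0 1 2 3 4 5 5 6 7 8 8
  R[9]: 0 1 2 3 4 5 5 6 7 8 9
  R[10]: 1 2 3 4 5 6 6 7 8 9 10
  R[11]: 1 2 3 4 5 6 7 8 9 10 11

hence w(1..11) = (9, 4, 8, 10, 5, 2, 6, 3, 11, 1, 7).

Rothe diagram D(w) (32 cells), 6 SE-corners (essential conditions):

[(1, 8, 0), (4, 7, 1), (5, 3, 0), (7, 3, 1), (9, 1, 0), (9, 7, 5)]


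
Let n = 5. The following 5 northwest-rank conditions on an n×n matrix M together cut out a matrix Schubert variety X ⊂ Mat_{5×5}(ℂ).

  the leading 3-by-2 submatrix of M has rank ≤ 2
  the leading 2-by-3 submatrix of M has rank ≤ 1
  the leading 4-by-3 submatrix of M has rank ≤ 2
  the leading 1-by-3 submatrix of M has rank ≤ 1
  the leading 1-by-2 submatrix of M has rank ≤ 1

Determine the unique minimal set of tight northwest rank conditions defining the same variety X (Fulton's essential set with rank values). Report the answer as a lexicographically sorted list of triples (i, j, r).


Reconstructing r_w from the 5 given conditions:

  R[1]: 1 | 1 | 1 | 1 | 1
  R[2]: 1 | 1 | 1 | 2 | 2
  R[3]: 1 | 2 | 2 | 3 | 3
  R[4]: 1 | 2 | 2 | 3 | 4
  R[5]: 1 | 2 | 3 | 4 | 5

the unique w with this rank table is (1, 4, 2, 5, 3).

2 SE-corners of the 3-cell Rothe diagram give Ess(w):

[(2, 3, 1), (4, 3, 2)]


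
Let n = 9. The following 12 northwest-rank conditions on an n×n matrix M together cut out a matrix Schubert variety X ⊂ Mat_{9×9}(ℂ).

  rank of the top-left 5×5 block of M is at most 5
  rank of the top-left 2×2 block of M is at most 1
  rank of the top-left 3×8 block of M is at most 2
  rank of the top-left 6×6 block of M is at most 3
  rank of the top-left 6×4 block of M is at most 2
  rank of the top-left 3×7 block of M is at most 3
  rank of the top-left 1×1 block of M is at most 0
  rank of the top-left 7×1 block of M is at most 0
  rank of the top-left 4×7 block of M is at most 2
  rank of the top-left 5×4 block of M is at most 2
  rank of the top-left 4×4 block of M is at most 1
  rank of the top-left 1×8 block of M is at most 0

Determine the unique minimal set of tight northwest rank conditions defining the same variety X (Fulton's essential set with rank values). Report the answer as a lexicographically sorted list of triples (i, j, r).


Rank table r_w(9×9) implied by the 12 constraints:

  R[1]: 0  0  0  0  0  0  0  0  1
  R[2]: 0  1  1  1  1  1  1  1  2
  R[3]: 0  1  1  1  2  2  2  2  3
  R[4]: 0  1  1  1  2  2  2  3  4
  R[5]: 0  1  2  2  3  3  3  4  5
  R[6]: 0  1  2  2  3  3  4  5  6
  R[7]: 0  1  2  3  4  4  5  6  7
  R[8]: 1  2  3  4  5  5  6  7  8
  R[9]: 1  2  3  4  5  6  7  8  9

hence w(1..9) = (9, 2, 5, 8, 3, 7, 4, 1, 6).

Fulton essential set (6 of the 22 Rothe cells):

[(1, 8, 0), (4, 4, 1), (4, 7, 2), (6, 4, 2), (6, 6, 3), (7, 1, 0)]


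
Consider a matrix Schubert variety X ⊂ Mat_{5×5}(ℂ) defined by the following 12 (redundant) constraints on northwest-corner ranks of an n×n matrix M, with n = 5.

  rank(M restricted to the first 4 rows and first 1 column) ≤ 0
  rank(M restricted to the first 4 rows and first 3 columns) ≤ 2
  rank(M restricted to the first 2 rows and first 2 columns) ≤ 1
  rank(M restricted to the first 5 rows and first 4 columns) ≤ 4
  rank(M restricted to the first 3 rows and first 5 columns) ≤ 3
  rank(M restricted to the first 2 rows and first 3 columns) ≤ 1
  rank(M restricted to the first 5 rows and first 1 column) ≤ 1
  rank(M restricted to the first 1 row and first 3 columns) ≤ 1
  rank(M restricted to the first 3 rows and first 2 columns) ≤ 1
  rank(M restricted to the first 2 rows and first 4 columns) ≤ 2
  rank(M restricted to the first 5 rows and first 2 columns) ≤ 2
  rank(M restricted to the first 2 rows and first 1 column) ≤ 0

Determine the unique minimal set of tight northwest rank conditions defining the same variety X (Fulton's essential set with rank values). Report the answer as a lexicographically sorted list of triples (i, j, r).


Propagating the 12 rank bounds to every northwest block:

  R[1]: 0, 1, 1, 1, 1
  R[2]: 0, 1, 1, 2, 2
  R[3]: 0, 1, 2, 3, 3
  R[4]: 0, 1, 2, 3, 4
  R[5]: 1, 2, 3, 4, 5

so w = (2, 4, 3, 5, 1).

2 SE-corners of the 5-cell Rothe diagram give Ess(w):

[(2, 3, 1), (4, 1, 0)]
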